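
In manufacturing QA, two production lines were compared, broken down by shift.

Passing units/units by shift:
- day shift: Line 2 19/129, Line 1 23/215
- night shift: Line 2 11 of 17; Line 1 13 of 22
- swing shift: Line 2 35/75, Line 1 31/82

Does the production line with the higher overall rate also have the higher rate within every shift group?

Day shift: Line 2 19/129 = 14.7%, Line 1 23/215 = 10.7% → Line 2
Night shift: Line 2 11/17 = 64.7%, Line 1 13/22 = 59.1% → Line 2
Swing shift: Line 2 35/75 = 46.7%, Line 1 31/82 = 37.8% → Line 2
Overall: Line 2 65/221 = 29.4%, Line 1 67/319 = 21.0% → Line 2
Line 2 wins overall and in every shift group — no reversal.

Yes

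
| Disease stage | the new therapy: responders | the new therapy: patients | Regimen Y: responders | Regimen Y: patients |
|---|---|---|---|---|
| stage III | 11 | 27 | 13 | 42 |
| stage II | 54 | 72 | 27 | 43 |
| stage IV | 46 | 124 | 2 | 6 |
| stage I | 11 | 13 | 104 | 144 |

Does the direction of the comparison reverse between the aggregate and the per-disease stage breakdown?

Stage III: the new therapy 11/27 = 40.7%, Regimen Y 13/42 = 31.0% → the new therapy
Stage II: the new therapy 54/72 = 75.0%, Regimen Y 27/43 = 62.8% → the new therapy
Stage IV: the new therapy 46/124 = 37.1%, Regimen Y 2/6 = 33.3% → the new therapy
Stage I: the new therapy 11/13 = 84.6%, Regimen Y 104/144 = 72.2% → the new therapy
Overall: the new therapy 122/236 = 51.7%, Regimen Y 146/235 = 62.1% → Regimen Y
The new therapy wins each disease group but Regimen Y wins overall — the comparison reverses. The new therapy's patients skew toward stage IV, which has a lower base rate.

Yes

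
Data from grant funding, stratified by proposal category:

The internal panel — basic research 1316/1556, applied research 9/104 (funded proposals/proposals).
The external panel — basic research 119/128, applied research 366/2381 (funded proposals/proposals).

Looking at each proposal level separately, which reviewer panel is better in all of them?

the external panel

Basic research: the internal panel 1316/1556 = 84.6%, the external panel 119/128 = 93.0% → the external panel
Applied research: the internal panel 9/104 = 8.7%, the external panel 366/2381 = 15.4% → the external panel
The external panel has the higher rate in both groups.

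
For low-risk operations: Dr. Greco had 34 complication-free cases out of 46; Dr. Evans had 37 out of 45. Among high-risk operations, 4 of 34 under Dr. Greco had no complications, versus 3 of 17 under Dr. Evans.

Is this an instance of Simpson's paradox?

No

Low-risk: Dr. Greco 34/46 = 73.9%, Dr. Evans 37/45 = 82.2% → Dr. Evans
High-risk: Dr. Greco 4/34 = 11.8%, Dr. Evans 3/17 = 17.6% → Dr. Evans
Overall: Dr. Greco 38/80 = 47.5%, Dr. Evans 40/62 = 64.5% → Dr. Evans
Dr. Evans wins overall and in every patient risk group — no reversal.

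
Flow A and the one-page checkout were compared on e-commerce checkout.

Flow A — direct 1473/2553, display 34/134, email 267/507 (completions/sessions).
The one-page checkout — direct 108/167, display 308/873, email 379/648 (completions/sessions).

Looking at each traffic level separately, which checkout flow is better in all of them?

the one-page checkout

Direct: Flow A 1473/2553 = 57.7%, the one-page checkout 108/167 = 64.7% → the one-page checkout
Display: Flow A 34/134 = 25.4%, the one-page checkout 308/873 = 35.3% → the one-page checkout
Email: Flow A 267/507 = 52.7%, the one-page checkout 379/648 = 58.5% → the one-page checkout
The one-page checkout has the higher rate in all 3 groups.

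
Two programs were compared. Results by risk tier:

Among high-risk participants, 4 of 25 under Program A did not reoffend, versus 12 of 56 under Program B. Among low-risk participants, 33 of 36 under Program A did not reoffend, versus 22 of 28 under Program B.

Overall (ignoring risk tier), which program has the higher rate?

High-risk: Program A 4/25 = 16.0%, Program B 12/56 = 21.4% → Program B
Low-risk: Program A 33/36 = 91.7%, Program B 22/28 = 78.6% → Program A
Overall: Program A 37/61 = 60.7%, Program B 34/84 = 40.5% → Program A
(Neither sweeps every risk group, but Program A has the higher pooled rate.)

Program A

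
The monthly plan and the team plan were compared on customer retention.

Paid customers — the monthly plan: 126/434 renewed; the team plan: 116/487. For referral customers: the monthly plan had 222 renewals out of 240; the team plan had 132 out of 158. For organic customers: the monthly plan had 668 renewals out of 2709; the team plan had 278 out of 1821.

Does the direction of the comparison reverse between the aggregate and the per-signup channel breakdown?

No

Paid: the monthly plan 126/434 = 29.0%, the team plan 116/487 = 23.8% → the monthly plan
Referral: the monthly plan 222/240 = 92.5%, the team plan 132/158 = 83.5% → the monthly plan
Organic: the monthly plan 668/2709 = 24.7%, the team plan 278/1821 = 15.3% → the monthly plan
Overall: the monthly plan 1016/3383 = 30.0%, the team plan 526/2466 = 21.3% → the monthly plan
The monthly plan wins overall and in every signup group — no reversal.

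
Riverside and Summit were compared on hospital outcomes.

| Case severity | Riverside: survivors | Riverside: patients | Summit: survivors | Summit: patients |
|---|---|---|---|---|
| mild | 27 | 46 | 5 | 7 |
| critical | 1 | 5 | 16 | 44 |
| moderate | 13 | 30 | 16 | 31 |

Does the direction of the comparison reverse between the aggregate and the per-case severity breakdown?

Mild: Riverside 27/46 = 58.7%, Summit 5/7 = 71.4% → Summit
Critical: Riverside 1/5 = 20.0%, Summit 16/44 = 36.4% → Summit
Moderate: Riverside 13/30 = 43.3%, Summit 16/31 = 51.6% → Summit
Overall: Riverside 41/81 = 50.6%, Summit 37/82 = 45.1% → Riverside
Summit wins each case group but Riverside wins overall — the comparison reverses. Summit's patients skew toward critical, which has a lower base rate.

Yes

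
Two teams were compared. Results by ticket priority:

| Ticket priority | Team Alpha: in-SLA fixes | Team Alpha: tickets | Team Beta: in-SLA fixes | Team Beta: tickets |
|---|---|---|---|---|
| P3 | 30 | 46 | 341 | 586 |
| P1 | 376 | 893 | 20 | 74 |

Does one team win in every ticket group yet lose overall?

P3: Team Alpha 30/46 = 65.2%, Team Beta 341/586 = 58.2% → Team Alpha
P1: Team Alpha 376/893 = 42.1%, Team Beta 20/74 = 27.0% → Team Alpha
Overall: Team Alpha 406/939 = 43.2%, Team Beta 361/660 = 54.7% → Team Beta
Team Alpha wins each ticket group but Team Beta wins overall — the comparison reverses. Team Alpha's tickets skew toward P1, which has a lower base rate.

Yes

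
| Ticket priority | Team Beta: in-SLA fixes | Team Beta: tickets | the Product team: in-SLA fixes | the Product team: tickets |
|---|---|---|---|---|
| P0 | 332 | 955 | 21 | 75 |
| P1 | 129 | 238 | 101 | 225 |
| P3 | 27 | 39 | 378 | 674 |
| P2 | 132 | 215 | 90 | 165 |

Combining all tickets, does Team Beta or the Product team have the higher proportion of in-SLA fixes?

P0: Team Beta 332/955 = 34.8%, the Product team 21/75 = 28.0% → Team Beta
P1: Team Beta 129/238 = 54.2%, the Product team 101/225 = 44.9% → Team Beta
P3: Team Beta 27/39 = 69.2%, the Product team 378/674 = 56.1% → Team Beta
P2: Team Beta 132/215 = 61.4%, the Product team 90/165 = 54.5% → Team Beta
Overall: Team Beta 620/1447 = 42.8%, the Product team 590/1139 = 51.8% → the Product team
(Team Beta wins every ticket group but the Product team wins overall — Team Beta's tickets skew toward the low-rate P0 group.)

the Product team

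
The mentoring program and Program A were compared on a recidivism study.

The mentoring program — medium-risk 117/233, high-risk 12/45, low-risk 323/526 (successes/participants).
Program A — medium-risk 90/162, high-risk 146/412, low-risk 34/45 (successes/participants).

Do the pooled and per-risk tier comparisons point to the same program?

No

Medium-risk: the mentoring program 117/233 = 50.2%, Program A 90/162 = 55.6% → Program A
High-risk: the mentoring program 12/45 = 26.7%, Program A 146/412 = 35.4% → Program A
Low-risk: the mentoring program 323/526 = 61.4%, Program A 34/45 = 75.6% → Program A
Overall: the mentoring program 452/804 = 56.2%, Program A 270/619 = 43.6% → the mentoring program
Program A wins each risk group but the mentoring program wins overall — the comparison reverses. Program A's participants skew toward high-risk, which has a lower base rate.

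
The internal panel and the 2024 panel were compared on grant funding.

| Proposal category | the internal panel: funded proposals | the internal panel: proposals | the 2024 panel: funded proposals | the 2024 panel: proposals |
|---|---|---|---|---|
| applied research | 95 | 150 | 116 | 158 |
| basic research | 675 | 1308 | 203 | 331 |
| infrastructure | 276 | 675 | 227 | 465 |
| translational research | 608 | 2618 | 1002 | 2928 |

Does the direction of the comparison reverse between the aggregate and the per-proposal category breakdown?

Applied research: the internal panel 95/150 = 63.3%, the 2024 panel 116/158 = 73.4% → the 2024 panel
Basic research: the internal panel 675/1308 = 51.6%, the 2024 panel 203/331 = 61.3% → the 2024 panel
Infrastructure: the internal panel 276/675 = 40.9%, the 2024 panel 227/465 = 48.8% → the 2024 panel
Translational research: the internal panel 608/2618 = 23.2%, the 2024 panel 1002/2928 = 34.2% → the 2024 panel
Overall: the internal panel 1654/4751 = 34.8%, the 2024 panel 1548/3882 = 39.9% → the 2024 panel
The 2024 panel wins overall and in every proposal group — no reversal.

No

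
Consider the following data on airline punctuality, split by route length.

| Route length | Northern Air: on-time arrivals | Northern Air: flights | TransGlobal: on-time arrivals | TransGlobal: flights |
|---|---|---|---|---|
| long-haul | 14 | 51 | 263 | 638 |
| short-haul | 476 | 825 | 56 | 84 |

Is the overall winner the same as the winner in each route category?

No

Long-haul: Northern Air 14/51 = 27.5%, TransGlobal 263/638 = 41.2% → TransGlobal
Short-haul: Northern Air 476/825 = 57.7%, TransGlobal 56/84 = 66.7% → TransGlobal
Overall: Northern Air 490/876 = 55.9%, TransGlobal 319/722 = 44.2% → Northern Air
TransGlobal wins each route group but Northern Air wins overall — the comparison reverses. TransGlobal's flights skew toward long-haul, which has a lower base rate.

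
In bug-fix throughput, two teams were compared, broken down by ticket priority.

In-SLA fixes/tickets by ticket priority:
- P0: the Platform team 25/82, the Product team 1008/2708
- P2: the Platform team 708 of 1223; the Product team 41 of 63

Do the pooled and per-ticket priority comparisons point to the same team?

No

P0: the Platform team 25/82 = 30.5%, the Product team 1008/2708 = 37.2% → the Product team
P2: the Platform team 708/1223 = 57.9%, the Product team 41/63 = 65.1% → the Product team
Overall: the Platform team 733/1305 = 56.2%, the Product team 1049/2771 = 37.9% → the Platform team
The Product team wins each ticket group but the Platform team wins overall — the comparison reverses. The Product team's tickets skew toward P0, which has a lower base rate.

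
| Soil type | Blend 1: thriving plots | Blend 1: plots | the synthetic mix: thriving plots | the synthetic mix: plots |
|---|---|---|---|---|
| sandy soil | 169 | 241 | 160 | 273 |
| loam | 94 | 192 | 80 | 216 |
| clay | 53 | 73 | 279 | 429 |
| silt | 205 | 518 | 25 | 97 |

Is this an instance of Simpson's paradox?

Yes

Sandy soil: Blend 1 169/241 = 70.1%, the synthetic mix 160/273 = 58.6% → Blend 1
Loam: Blend 1 94/192 = 49.0%, the synthetic mix 80/216 = 37.0% → Blend 1
Clay: Blend 1 53/73 = 72.6%, the synthetic mix 279/429 = 65.0% → Blend 1
Silt: Blend 1 205/518 = 39.6%, the synthetic mix 25/97 = 25.8% → Blend 1
Overall: Blend 1 521/1024 = 50.9%, the synthetic mix 544/1015 = 53.6% → the synthetic mix
Blend 1 wins each soil group but the synthetic mix wins overall — the comparison reverses. Blend 1's plots skew toward silt, which has a lower base rate.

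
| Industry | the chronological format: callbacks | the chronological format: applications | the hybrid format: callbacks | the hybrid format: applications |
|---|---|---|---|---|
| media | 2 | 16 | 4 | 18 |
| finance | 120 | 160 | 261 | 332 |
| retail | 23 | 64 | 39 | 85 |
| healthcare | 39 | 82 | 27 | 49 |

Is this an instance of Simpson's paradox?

No

Media: the chronological format 2/16 = 12.5%, the hybrid format 4/18 = 22.2% → the hybrid format
Finance: the chronological format 120/160 = 75.0%, the hybrid format 261/332 = 78.6% → the hybrid format
Retail: the chronological format 23/64 = 35.9%, the hybrid format 39/85 = 45.9% → the hybrid format
Healthcare: the chronological format 39/82 = 47.6%, the hybrid format 27/49 = 55.1% → the hybrid format
Overall: the chronological format 184/322 = 57.1%, the hybrid format 331/484 = 68.4% → the hybrid format
The hybrid format wins overall and in every industry group — no reversal.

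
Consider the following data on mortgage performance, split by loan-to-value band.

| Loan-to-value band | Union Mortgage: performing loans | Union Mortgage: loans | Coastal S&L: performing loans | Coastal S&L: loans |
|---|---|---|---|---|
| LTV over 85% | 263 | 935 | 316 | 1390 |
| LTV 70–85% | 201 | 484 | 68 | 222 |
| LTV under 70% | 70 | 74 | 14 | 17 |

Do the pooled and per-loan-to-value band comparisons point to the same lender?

Yes

LTV over 85%: Union Mortgage 263/935 = 28.1%, Coastal S&L 316/1390 = 22.7% → Union Mortgage
LTV 70–85%: Union Mortgage 201/484 = 41.5%, Coastal S&L 68/222 = 30.6% → Union Mortgage
LTV under 70%: Union Mortgage 70/74 = 94.6%, Coastal S&L 14/17 = 82.4% → Union Mortgage
Overall: Union Mortgage 534/1493 = 35.8%, Coastal S&L 398/1629 = 24.4% → Union Mortgage
Union Mortgage wins overall and in every loan-to-value group — no reversal.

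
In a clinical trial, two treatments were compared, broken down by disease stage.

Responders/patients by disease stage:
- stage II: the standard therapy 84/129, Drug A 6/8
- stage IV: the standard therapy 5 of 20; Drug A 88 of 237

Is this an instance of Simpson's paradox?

Stage II: the standard therapy 84/129 = 65.1%, Drug A 6/8 = 75.0% → Drug A
Stage IV: the standard therapy 5/20 = 25.0%, Drug A 88/237 = 37.1% → Drug A
Overall: the standard therapy 89/149 = 59.7%, Drug A 94/245 = 38.4% → the standard therapy
Drug A wins each disease group but the standard therapy wins overall — the comparison reverses. Drug A's patients skew toward stage IV, which has a lower base rate.

Yes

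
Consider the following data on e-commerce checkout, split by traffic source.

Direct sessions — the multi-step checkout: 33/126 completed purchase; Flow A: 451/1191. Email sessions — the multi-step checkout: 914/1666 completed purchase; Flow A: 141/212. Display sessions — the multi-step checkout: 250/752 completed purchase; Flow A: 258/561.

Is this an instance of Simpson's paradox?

Direct: the multi-step checkout 33/126 = 26.2%, Flow A 451/1191 = 37.9% → Flow A
Email: the multi-step checkout 914/1666 = 54.9%, Flow A 141/212 = 66.5% → Flow A
Display: the multi-step checkout 250/752 = 33.2%, Flow A 258/561 = 46.0% → Flow A
Overall: the multi-step checkout 1197/2544 = 47.1%, Flow A 850/1964 = 43.3% → the multi-step checkout
Flow A wins each traffic group but the multi-step checkout wins overall — the comparison reverses. Flow A's sessions skew toward direct, which has a lower base rate.

Yes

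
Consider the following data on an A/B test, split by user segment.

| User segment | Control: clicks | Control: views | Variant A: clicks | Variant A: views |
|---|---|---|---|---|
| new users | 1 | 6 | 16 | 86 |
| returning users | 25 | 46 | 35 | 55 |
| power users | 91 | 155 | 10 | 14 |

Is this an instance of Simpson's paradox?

New users: Control 1/6 = 16.7%, Variant A 16/86 = 18.6% → Variant A
Returning users: Control 25/46 = 54.3%, Variant A 35/55 = 63.6% → Variant A
Power users: Control 91/155 = 58.7%, Variant A 10/14 = 71.4% → Variant A
Overall: Control 117/207 = 56.5%, Variant A 61/155 = 39.4% → Control
Variant A wins each user group but Control wins overall — the comparison reverses. Variant A's views skew toward new users, which has a lower base rate.

Yes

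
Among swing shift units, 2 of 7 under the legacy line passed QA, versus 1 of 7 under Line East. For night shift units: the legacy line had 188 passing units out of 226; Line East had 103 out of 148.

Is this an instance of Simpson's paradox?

No

Swing shift: the legacy line 2/7 = 28.6%, Line East 1/7 = 14.3% → the legacy line
Night shift: the legacy line 188/226 = 83.2%, Line East 103/148 = 69.6% → the legacy line
Overall: the legacy line 190/233 = 81.5%, Line East 104/155 = 67.1% → the legacy line
The legacy line wins overall and in every shift group — no reversal.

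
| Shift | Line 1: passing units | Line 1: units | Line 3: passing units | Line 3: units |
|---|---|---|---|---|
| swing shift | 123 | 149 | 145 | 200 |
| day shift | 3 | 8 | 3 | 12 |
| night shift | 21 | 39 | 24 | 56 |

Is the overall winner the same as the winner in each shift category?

Swing shift: Line 1 123/149 = 82.6%, Line 3 145/200 = 72.5% → Line 1
Day shift: Line 1 3/8 = 37.5%, Line 3 3/12 = 25.0% → Line 1
Night shift: Line 1 21/39 = 53.8%, Line 3 24/56 = 42.9% → Line 1
Overall: Line 1 147/196 = 75.0%, Line 3 172/268 = 64.2% → Line 1
Line 1 wins overall and in every shift group — no reversal.

Yes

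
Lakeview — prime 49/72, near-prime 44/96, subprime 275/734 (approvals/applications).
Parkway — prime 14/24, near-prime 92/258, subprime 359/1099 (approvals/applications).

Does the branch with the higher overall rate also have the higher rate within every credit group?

Prime: Lakeview 49/72 = 68.1%, Parkway 14/24 = 58.3% → Lakeview
Near-prime: Lakeview 44/96 = 45.8%, Parkway 92/258 = 35.7% → Lakeview
Subprime: Lakeview 275/734 = 37.5%, Parkway 359/1099 = 32.7% → Lakeview
Overall: Lakeview 368/902 = 40.8%, Parkway 465/1381 = 33.7% → Lakeview
Lakeview wins overall and in every credit group — no reversal.

Yes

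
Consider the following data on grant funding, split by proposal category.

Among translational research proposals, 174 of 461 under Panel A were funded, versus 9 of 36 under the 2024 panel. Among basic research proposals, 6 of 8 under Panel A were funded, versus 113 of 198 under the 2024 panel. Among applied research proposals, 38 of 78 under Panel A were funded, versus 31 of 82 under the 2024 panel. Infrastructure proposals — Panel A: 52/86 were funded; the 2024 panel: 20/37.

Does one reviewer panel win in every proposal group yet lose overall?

Translational research: Panel A 174/461 = 37.7%, the 2024 panel 9/36 = 25.0% → Panel A
Basic research: Panel A 6/8 = 75.0%, the 2024 panel 113/198 = 57.1% → Panel A
Applied research: Panel A 38/78 = 48.7%, the 2024 panel 31/82 = 37.8% → Panel A
Infrastructure: Panel A 52/86 = 60.5%, the 2024 panel 20/37 = 54.1% → Panel A
Overall: Panel A 270/633 = 42.7%, the 2024 panel 173/353 = 49.0% → the 2024 panel
Panel A wins each proposal group but the 2024 panel wins overall — the comparison reverses. Panel A's proposals skew toward translational research, which has a lower base rate.

Yes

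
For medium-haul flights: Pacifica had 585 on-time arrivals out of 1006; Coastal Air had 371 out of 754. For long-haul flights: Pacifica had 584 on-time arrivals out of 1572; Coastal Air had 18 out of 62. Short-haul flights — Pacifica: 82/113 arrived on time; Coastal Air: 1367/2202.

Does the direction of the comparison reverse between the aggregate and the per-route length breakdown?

Yes

Medium-haul: Pacifica 585/1006 = 58.2%, Coastal Air 371/754 = 49.2% → Pacifica
Long-haul: Pacifica 584/1572 = 37.2%, Coastal Air 18/62 = 29.0% → Pacifica
Short-haul: Pacifica 82/113 = 72.6%, Coastal Air 1367/2202 = 62.1% → Pacifica
Overall: Pacifica 1251/2691 = 46.5%, Coastal Air 1756/3018 = 58.2% → Coastal Air
Pacifica wins each route group but Coastal Air wins overall — the comparison reverses. Pacifica's flights skew toward long-haul, which has a lower base rate.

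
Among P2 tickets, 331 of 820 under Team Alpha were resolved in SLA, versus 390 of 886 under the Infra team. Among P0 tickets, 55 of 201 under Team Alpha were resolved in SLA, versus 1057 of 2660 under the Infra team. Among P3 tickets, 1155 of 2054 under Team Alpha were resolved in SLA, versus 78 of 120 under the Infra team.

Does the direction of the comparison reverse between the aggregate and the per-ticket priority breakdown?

Yes

P2: Team Alpha 331/820 = 40.4%, the Infra team 390/886 = 44.0% → the Infra team
P0: Team Alpha 55/201 = 27.4%, the Infra team 1057/2660 = 39.7% → the Infra team
P3: Team Alpha 1155/2054 = 56.2%, the Infra team 78/120 = 65.0% → the Infra team
Overall: Team Alpha 1541/3075 = 50.1%, the Infra team 1525/3666 = 41.6% → Team Alpha
The Infra team wins each ticket group but Team Alpha wins overall — the comparison reverses. The Infra team's tickets skew toward P0, which has a lower base rate.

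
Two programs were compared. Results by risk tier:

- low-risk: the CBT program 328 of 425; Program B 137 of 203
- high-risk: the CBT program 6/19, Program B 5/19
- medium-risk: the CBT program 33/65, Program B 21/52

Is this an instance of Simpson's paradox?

No

Low-risk: the CBT program 328/425 = 77.2%, Program B 137/203 = 67.5% → the CBT program
High-risk: the CBT program 6/19 = 31.6%, Program B 5/19 = 26.3% → the CBT program
Medium-risk: the CBT program 33/65 = 50.8%, Program B 21/52 = 40.4% → the CBT program
Overall: the CBT program 367/509 = 72.1%, Program B 163/274 = 59.5% → the CBT program
The CBT program wins overall and in every risk group — no reversal.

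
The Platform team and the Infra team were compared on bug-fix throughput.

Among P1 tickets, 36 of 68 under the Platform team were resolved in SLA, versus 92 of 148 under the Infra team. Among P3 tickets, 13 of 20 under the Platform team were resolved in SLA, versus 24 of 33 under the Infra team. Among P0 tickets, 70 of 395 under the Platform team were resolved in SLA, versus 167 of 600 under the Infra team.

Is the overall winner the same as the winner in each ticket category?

P1: the Platform team 36/68 = 52.9%, the Infra team 92/148 = 62.2% → the Infra team
P3: the Platform team 13/20 = 65.0%, the Infra team 24/33 = 72.7% → the Infra team
P0: the Platform team 70/395 = 17.7%, the Infra team 167/600 = 27.8% → the Infra team
Overall: the Platform team 119/483 = 24.6%, the Infra team 283/781 = 36.2% → the Infra team
The Infra team wins overall and in every ticket group — no reversal.

Yes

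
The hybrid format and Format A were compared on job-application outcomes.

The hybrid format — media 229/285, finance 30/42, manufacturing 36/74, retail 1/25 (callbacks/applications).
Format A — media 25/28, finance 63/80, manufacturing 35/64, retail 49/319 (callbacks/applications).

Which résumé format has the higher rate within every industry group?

Format A

Media: the hybrid format 229/285 = 80.4%, Format A 25/28 = 89.3% → Format A
Finance: the hybrid format 30/42 = 71.4%, Format A 63/80 = 78.8% → Format A
Manufacturing: the hybrid format 36/74 = 48.6%, Format A 35/64 = 54.7% → Format A
Retail: the hybrid format 1/25 = 4.0%, Format A 49/319 = 15.4% → Format A
Format A has the higher rate in all 4 groups.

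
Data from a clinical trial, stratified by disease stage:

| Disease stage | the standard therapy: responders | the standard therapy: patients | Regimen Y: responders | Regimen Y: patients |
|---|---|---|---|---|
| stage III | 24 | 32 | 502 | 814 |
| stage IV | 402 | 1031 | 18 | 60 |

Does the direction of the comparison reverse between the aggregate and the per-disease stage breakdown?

Yes

Stage III: the standard therapy 24/32 = 75.0%, Regimen Y 502/814 = 61.7% → the standard therapy
Stage IV: the standard therapy 402/1031 = 39.0%, Regimen Y 18/60 = 30.0% → the standard therapy
Overall: the standard therapy 426/1063 = 40.1%, Regimen Y 520/874 = 59.5% → Regimen Y
The standard therapy wins each disease group but Regimen Y wins overall — the comparison reverses. The standard therapy's patients skew toward stage IV, which has a lower base rate.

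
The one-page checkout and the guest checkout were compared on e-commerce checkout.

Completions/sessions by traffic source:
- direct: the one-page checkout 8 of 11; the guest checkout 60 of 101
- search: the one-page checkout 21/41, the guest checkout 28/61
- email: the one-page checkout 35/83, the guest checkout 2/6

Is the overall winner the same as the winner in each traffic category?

Direct: the one-page checkout 8/11 = 72.7%, the guest checkout 60/101 = 59.4% → the one-page checkout
Search: the one-page checkout 21/41 = 51.2%, the guest checkout 28/61 = 45.9% → the one-page checkout
Email: the one-page checkout 35/83 = 42.2%, the guest checkout 2/6 = 33.3% → the one-page checkout
Overall: the one-page checkout 64/135 = 47.4%, the guest checkout 90/168 = 53.6% → the guest checkout
The one-page checkout wins each traffic group but the guest checkout wins overall — the comparison reverses. The one-page checkout's sessions skew toward email, which has a lower base rate.

No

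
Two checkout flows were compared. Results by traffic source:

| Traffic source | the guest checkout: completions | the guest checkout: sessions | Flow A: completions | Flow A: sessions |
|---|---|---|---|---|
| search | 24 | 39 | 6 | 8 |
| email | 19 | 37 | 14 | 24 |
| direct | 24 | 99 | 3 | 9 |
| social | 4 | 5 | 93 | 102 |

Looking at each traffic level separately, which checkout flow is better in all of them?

Flow A

Search: the guest checkout 24/39 = 61.5%, Flow A 6/8 = 75.0% → Flow A
Email: the guest checkout 19/37 = 51.4%, Flow A 14/24 = 58.3% → Flow A
Direct: the guest checkout 24/99 = 24.2%, Flow A 3/9 = 33.3% → Flow A
Social: the guest checkout 4/5 = 80.0%, Flow A 93/102 = 91.2% → Flow A
Flow A has the higher rate in all 4 groups.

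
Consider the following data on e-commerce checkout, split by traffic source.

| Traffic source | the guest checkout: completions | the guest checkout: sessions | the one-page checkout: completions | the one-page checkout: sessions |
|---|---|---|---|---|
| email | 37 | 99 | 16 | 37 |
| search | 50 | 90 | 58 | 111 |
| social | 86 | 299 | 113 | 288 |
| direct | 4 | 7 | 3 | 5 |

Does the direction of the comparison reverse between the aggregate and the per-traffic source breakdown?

No

Email: the guest checkout 37/99 = 37.4%, the one-page checkout 16/37 = 43.2% → the one-page checkout
Search: the guest checkout 50/90 = 55.6%, the one-page checkout 58/111 = 52.3% → the guest checkout
Social: the guest checkout 86/299 = 28.8%, the one-page checkout 113/288 = 39.2% → the one-page checkout
Direct: the guest checkout 4/7 = 57.1%, the one-page checkout 3/5 = 60.0% → the one-page checkout
Overall: the guest checkout 177/495 = 35.8%, the one-page checkout 190/441 = 43.1% → the one-page checkout
Neither sweeps: the guest checkout wins 1 of 4 groups, the one-page checkout wins 3. The one-page checkout wins overall but not every group — no Simpson reversal.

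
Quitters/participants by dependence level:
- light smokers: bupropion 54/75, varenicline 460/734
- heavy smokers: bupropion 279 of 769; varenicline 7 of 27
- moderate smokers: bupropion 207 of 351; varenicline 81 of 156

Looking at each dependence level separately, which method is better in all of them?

bupropion

Light smokers: bupropion 54/75 = 72.0%, varenicline 460/734 = 62.7% → bupropion
Heavy smokers: bupropion 279/769 = 36.3%, varenicline 7/27 = 25.9% → bupropion
Moderate smokers: bupropion 207/351 = 59.0%, varenicline 81/156 = 51.9% → bupropion
Bupropion has the higher rate in all 3 groups.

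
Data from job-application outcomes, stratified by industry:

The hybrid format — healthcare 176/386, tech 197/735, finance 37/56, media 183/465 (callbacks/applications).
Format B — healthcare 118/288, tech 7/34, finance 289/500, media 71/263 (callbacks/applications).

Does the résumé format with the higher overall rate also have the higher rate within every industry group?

No

Healthcare: the hybrid format 176/386 = 45.6%, Format B 118/288 = 41.0% → the hybrid format
Tech: the hybrid format 197/735 = 26.8%, Format B 7/34 = 20.6% → the hybrid format
Finance: the hybrid format 37/56 = 66.1%, Format B 289/500 = 57.8% → the hybrid format
Media: the hybrid format 183/465 = 39.4%, Format B 71/263 = 27.0% → the hybrid format
Overall: the hybrid format 593/1642 = 36.1%, Format B 485/1085 = 44.7% → Format B
The hybrid format wins each industry group but Format B wins overall — the comparison reverses. The hybrid format's applications skew toward tech, which has a lower base rate.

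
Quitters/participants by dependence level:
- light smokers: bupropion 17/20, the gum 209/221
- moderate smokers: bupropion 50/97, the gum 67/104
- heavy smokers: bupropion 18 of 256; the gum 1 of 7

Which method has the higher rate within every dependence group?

the gum

Light smokers: bupropion 17/20 = 85.0%, the gum 209/221 = 94.6% → the gum
Moderate smokers: bupropion 50/97 = 51.5%, the gum 67/104 = 64.4% → the gum
Heavy smokers: bupropion 18/256 = 7.0%, the gum 1/7 = 14.3% → the gum
The gum has the higher rate in all 3 groups.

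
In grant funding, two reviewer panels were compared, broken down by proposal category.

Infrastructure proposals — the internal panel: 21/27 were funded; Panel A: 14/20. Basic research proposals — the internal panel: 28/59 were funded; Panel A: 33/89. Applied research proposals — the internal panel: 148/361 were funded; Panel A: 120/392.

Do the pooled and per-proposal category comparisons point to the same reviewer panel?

Yes

Infrastructure: the internal panel 21/27 = 77.8%, Panel A 14/20 = 70.0% → the internal panel
Basic research: the internal panel 28/59 = 47.5%, Panel A 33/89 = 37.1% → the internal panel
Applied research: the internal panel 148/361 = 41.0%, Panel A 120/392 = 30.6% → the internal panel
Overall: the internal panel 197/447 = 44.1%, Panel A 167/501 = 33.3% → the internal panel
The internal panel wins overall and in every proposal group — no reversal.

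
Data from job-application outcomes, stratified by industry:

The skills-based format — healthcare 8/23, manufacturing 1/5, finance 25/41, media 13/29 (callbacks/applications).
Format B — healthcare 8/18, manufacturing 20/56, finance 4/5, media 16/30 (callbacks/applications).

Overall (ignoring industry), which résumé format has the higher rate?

the skills-based format

Healthcare: the skills-based format 8/23 = 34.8%, Format B 8/18 = 44.4% → Format B
Manufacturing: the skills-based format 1/5 = 20.0%, Format B 20/56 = 35.7% → Format B
Finance: the skills-based format 25/41 = 61.0%, Format B 4/5 = 80.0% → Format B
Media: the skills-based format 13/29 = 44.8%, Format B 16/30 = 53.3% → Format B
Overall: the skills-based format 47/98 = 48.0%, Format B 48/109 = 44.0% → the skills-based format
(Format B wins every industry group but the skills-based format wins overall — Format B's applications skew toward the low-rate manufacturing group.)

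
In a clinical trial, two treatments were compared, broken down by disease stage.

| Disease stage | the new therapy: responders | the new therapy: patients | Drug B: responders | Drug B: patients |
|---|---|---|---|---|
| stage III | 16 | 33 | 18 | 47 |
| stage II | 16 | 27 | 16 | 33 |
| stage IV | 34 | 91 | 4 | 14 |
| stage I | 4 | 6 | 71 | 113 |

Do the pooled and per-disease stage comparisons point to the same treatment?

Stage III: the new therapy 16/33 = 48.5%, Drug B 18/47 = 38.3% → the new therapy
Stage II: the new therapy 16/27 = 59.3%, Drug B 16/33 = 48.5% → the new therapy
Stage IV: the new therapy 34/91 = 37.4%, Drug B 4/14 = 28.6% → the new therapy
Stage I: the new therapy 4/6 = 66.7%, Drug B 71/113 = 62.8% → the new therapy
Overall: the new therapy 70/157 = 44.6%, Drug B 109/207 = 52.7% → Drug B
The new therapy wins each disease group but Drug B wins overall — the comparison reverses. The new therapy's patients skew toward stage IV, which has a lower base rate.

No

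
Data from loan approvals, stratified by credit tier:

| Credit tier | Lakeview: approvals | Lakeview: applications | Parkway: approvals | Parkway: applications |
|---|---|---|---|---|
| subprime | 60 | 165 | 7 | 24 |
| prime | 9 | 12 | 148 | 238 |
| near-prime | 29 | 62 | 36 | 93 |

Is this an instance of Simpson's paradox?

Yes

Subprime: Lakeview 60/165 = 36.4%, Parkway 7/24 = 29.2% → Lakeview
Prime: Lakeview 9/12 = 75.0%, Parkway 148/238 = 62.2% → Lakeview
Near-prime: Lakeview 29/62 = 46.8%, Parkway 36/93 = 38.7% → Lakeview
Overall: Lakeview 98/239 = 41.0%, Parkway 191/355 = 53.8% → Parkway
Lakeview wins each credit group but Parkway wins overall — the comparison reverses. Lakeview's applications skew toward subprime, which has a lower base rate.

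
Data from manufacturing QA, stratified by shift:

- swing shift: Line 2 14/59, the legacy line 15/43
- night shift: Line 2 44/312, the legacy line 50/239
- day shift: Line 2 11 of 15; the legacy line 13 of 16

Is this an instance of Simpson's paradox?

No

Swing shift: Line 2 14/59 = 23.7%, the legacy line 15/43 = 34.9% → the legacy line
Night shift: Line 2 44/312 = 14.1%, the legacy line 50/239 = 20.9% → the legacy line
Day shift: Line 2 11/15 = 73.3%, the legacy line 13/16 = 81.2% → the legacy line
Overall: Line 2 69/386 = 17.9%, the legacy line 78/298 = 26.2% → the legacy line
The legacy line wins overall and in every shift group — no reversal.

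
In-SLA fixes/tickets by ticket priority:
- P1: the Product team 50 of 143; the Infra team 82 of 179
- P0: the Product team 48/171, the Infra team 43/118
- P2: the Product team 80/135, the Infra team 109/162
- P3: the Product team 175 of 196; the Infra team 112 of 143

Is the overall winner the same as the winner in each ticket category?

P1: the Product team 50/143 = 35.0%, the Infra team 82/179 = 45.8% → the Infra team
P0: the Product team 48/171 = 28.1%, the Infra team 43/118 = 36.4% → the Infra team
P2: the Product team 80/135 = 59.3%, the Infra team 109/162 = 67.3% → the Infra team
P3: the Product team 175/196 = 89.3%, the Infra team 112/143 = 78.3% → the Product team
Overall: the Product team 353/645 = 54.7%, the Infra team 346/602 = 57.5% → the Infra team
Neither sweeps: the Product team wins 1 of 4 groups, the Infra team wins 3. The Infra team wins overall but not every group — no Simpson reversal.

No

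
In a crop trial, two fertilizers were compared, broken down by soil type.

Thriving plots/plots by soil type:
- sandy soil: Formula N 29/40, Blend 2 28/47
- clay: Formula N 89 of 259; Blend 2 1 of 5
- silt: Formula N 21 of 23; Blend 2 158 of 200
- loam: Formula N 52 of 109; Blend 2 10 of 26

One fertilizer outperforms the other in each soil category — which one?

Formula N

Sandy soil: Formula N 29/40 = 72.5%, Blend 2 28/47 = 59.6% → Formula N
Clay: Formula N 89/259 = 34.4%, Blend 2 1/5 = 20.0% → Formula N
Silt: Formula N 21/23 = 91.3%, Blend 2 158/200 = 79.0% → Formula N
Loam: Formula N 52/109 = 47.7%, Blend 2 10/26 = 38.5% → Formula N
Formula N has the higher rate in all 4 groups.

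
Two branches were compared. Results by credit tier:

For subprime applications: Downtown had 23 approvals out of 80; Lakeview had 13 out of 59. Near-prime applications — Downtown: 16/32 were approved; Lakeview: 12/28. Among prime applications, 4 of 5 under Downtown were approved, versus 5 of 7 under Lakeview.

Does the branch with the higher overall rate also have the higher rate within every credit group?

Yes

Subprime: Downtown 23/80 = 28.8%, Lakeview 13/59 = 22.0% → Downtown
Near-prime: Downtown 16/32 = 50.0%, Lakeview 12/28 = 42.9% → Downtown
Prime: Downtown 4/5 = 80.0%, Lakeview 5/7 = 71.4% → Downtown
Overall: Downtown 43/117 = 36.8%, Lakeview 30/94 = 31.9% → Downtown
Downtown wins overall and in every credit group — no reversal.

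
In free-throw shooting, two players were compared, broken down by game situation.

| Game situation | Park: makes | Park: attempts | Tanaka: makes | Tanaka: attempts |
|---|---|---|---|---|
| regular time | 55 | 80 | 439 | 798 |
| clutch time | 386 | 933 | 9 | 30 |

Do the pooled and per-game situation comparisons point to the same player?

Regular time: Park 55/80 = 68.8%, Tanaka 439/798 = 55.0% → Park
Clutch time: Park 386/933 = 41.4%, Tanaka 9/30 = 30.0% → Park
Overall: Park 441/1013 = 43.5%, Tanaka 448/828 = 54.1% → Tanaka
Park wins each game group but Tanaka wins overall — the comparison reverses. Park's attempts skew toward clutch time, which has a lower base rate.

No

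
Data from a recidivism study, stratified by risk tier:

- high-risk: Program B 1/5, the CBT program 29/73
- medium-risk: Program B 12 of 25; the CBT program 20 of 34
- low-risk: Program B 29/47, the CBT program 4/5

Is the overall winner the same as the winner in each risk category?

High-risk: Program B 1/5 = 20.0%, the CBT program 29/73 = 39.7% → the CBT program
Medium-risk: Program B 12/25 = 48.0%, the CBT program 20/34 = 58.8% → the CBT program
Low-risk: Program B 29/47 = 61.7%, the CBT program 4/5 = 80.0% → the CBT program
Overall: Program B 42/77 = 54.5%, the CBT program 53/112 = 47.3% → Program B
The CBT program wins each risk group but Program B wins overall — the comparison reverses. The CBT program's participants skew toward high-risk, which has a lower base rate.

No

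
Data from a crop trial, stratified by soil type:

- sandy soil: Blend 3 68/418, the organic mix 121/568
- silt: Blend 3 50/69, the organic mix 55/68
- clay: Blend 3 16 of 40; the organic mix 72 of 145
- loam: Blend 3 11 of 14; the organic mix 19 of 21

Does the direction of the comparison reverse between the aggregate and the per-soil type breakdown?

No

Sandy soil: Blend 3 68/418 = 16.3%, the organic mix 121/568 = 21.3% → the organic mix
Silt: Blend 3 50/69 = 72.5%, the organic mix 55/68 = 80.9% → the organic mix
Clay: Blend 3 16/40 = 40.0%, the organic mix 72/145 = 49.7% → the organic mix
Loam: Blend 3 11/14 = 78.6%, the organic mix 19/21 = 90.5% → the organic mix
Overall: Blend 3 145/541 = 26.8%, the organic mix 267/802 = 33.3% → the organic mix
The organic mix wins overall and in every soil group — no reversal.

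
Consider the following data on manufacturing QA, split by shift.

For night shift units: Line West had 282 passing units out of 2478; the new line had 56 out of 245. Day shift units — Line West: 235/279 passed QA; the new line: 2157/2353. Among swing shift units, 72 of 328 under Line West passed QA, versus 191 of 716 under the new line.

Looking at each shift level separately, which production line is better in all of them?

Night shift: Line West 282/2478 = 11.4%, the new line 56/245 = 22.9% → the new line
Day shift: Line West 235/279 = 84.2%, the new line 2157/2353 = 91.7% → the new line
Swing shift: Line West 72/328 = 22.0%, the new line 191/716 = 26.7% → the new line
The new line has the higher rate in all 3 groups.

the new line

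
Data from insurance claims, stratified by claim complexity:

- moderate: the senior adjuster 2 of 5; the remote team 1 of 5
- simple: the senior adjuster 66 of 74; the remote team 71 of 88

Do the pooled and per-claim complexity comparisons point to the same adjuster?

Moderate: the senior adjuster 2/5 = 40.0%, the remote team 1/5 = 20.0% → the senior adjuster
Simple: the senior adjuster 66/74 = 89.2%, the remote team 71/88 = 80.7% → the senior adjuster
Overall: the senior adjuster 68/79 = 86.1%, the remote team 72/93 = 77.4% → the senior adjuster
The senior adjuster wins overall and in every claim group — no reversal.

Yes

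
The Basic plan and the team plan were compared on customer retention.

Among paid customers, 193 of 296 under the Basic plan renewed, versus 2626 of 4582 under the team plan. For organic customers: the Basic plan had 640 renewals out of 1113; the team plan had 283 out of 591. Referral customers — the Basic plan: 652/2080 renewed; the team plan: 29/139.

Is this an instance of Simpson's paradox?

Paid: the Basic plan 193/296 = 65.2%, the team plan 2626/4582 = 57.3% → the Basic plan
Organic: the Basic plan 640/1113 = 57.5%, the team plan 283/591 = 47.9% → the Basic plan
Referral: the Basic plan 652/2080 = 31.3%, the team plan 29/139 = 20.9% → the Basic plan
Overall: the Basic plan 1485/3489 = 42.6%, the team plan 2938/5312 = 55.3% → the team plan
The Basic plan wins each signup group but the team plan wins overall — the comparison reverses. The Basic plan's customers skew toward referral, which has a lower base rate.

Yes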